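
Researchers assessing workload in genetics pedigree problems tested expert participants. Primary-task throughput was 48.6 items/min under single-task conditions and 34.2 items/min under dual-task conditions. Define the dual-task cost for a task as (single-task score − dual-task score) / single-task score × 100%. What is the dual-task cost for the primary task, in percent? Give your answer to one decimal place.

Cost = (48.6 − 34.2) / 48.6 × 100%
     = 14.4000 / 48.6 × 100% = 29.6296%.
≈ 29.6%.

29.6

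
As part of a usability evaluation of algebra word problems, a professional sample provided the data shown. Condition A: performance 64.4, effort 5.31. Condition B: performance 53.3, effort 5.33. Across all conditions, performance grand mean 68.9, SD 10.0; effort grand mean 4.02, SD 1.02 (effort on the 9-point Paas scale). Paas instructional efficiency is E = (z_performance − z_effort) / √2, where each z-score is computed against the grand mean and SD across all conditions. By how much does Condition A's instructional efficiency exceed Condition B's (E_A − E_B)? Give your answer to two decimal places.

Condition A: z_P = (64.4 − 68.9)/10.0 = -0.4500; z_E = (5.31 − 4.02)/1.02 = 1.2647; E_A = (-0.4500 − 1.2647)/√2 = -1.2125.
Condition B: z_P = (53.3 − 68.9)/10.0 = -1.5600; z_E = (5.33 − 4.02)/1.02 = 1.2843; E_B = (-1.5600 − 1.2843)/√2 = -2.0112.
E_A − E_B = -1.2125 − (-2.0112) = 0.7987 ≈ 0.80.

0.80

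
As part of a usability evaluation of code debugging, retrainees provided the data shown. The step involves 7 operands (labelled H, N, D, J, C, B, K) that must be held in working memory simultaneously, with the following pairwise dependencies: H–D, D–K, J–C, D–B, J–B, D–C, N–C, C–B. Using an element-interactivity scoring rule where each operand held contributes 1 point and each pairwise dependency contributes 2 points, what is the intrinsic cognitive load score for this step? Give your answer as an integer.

23

Count of operands held simultaneously: 7.
Count of pairwise dependencies listed: 8.
Element contribution: 7 × 1 = 7.
Interaction contribution: 8 × 2 = 16.
Intrinsic load = 7 + 16 = 23.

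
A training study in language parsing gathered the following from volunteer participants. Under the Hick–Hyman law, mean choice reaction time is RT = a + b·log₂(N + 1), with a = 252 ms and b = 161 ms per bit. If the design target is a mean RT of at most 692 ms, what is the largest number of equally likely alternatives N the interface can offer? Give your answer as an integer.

Set 252 + 161·log₂(N + 1) ≤ 692.
log₂(N + 1) ≤ (692 − 252) / 161 = 2.7329.
N + 1 ≤ 2^2.7329 = 6.6479.
N ≤ 5.6479, so the largest integer N is 5.

5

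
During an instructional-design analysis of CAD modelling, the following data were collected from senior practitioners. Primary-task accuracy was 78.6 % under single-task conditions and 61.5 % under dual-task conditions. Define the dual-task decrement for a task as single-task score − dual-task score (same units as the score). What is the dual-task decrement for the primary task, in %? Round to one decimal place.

17.1

Decrement = 78.6 − 61.5 = 17.1000 % ≈ 17.1 %.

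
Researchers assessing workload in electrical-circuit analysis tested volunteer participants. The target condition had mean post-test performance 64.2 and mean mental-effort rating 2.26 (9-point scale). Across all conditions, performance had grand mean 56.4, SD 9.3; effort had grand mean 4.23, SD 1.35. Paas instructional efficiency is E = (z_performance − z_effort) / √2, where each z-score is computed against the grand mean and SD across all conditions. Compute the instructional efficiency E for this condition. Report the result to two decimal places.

z_performance = (64.2 − 56.4) / 9.3 = 7.8000 / 9.3 = 0.8387.
z_effort = (2.26 − 4.23) / 1.35 = -1.9700 / 1.35 = -1.4593.
z_P − z_E = 0.8387 − (-1.4593) = 2.2980.
E = 2.2980 / √2 = 2.2980 / 1.41421 = 1.6249 ≈ 1.62.

1.62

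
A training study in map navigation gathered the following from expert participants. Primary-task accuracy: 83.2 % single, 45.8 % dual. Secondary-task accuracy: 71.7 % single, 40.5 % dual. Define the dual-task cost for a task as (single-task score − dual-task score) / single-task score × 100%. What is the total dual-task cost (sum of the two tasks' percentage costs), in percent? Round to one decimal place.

Primary cost = (83.2 − 45.8) / 83.2 × 100% = 44.9519%.
Secondary cost = (71.7 − 40.5) / 71.7 × 100% = 43.5146%.
Total = 44.9519% + 43.5146% = 88.4665% ≈ 88.5%.

88.5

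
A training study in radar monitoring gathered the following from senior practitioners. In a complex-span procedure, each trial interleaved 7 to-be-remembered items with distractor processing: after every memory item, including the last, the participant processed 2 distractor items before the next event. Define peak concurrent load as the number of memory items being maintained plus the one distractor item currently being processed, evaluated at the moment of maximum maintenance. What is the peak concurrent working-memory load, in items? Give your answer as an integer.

Maintenance is greatest during the distractor(s) after memory item 7: all 7 memory items are being held.
One distractor item is concurrently being processed.
Peak concurrent load = 7 + 1 = 8 items.

8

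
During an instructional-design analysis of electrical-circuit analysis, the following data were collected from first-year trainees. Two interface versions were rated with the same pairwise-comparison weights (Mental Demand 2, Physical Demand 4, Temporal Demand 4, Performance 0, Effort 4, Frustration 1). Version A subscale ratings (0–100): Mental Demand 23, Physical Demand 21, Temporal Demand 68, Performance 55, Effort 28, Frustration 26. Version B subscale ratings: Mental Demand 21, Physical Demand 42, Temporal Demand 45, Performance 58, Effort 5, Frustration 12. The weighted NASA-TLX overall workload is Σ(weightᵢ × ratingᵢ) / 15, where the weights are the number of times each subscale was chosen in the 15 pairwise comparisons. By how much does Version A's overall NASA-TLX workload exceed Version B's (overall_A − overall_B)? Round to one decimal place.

Version A weighted sum = 2·23 + 4·21 + 4·68 + 0·55 + 4·28 + 1·26 = 46 + 84 + 272 + 0 + 112 + 26 = 540; overall_A = 540/15 = 36.0000.
Version B weighted sum = 2·21 + 4·42 + 4·45 + 0·58 + 4·5 + 1·12 = 42 + 168 + 180 + 0 + 20 + 12 = 422; overall_B = 422/15 = 28.1333.
Difference = 36.0000 − 28.1333 = 7.8667 ≈ 7.9.

7.9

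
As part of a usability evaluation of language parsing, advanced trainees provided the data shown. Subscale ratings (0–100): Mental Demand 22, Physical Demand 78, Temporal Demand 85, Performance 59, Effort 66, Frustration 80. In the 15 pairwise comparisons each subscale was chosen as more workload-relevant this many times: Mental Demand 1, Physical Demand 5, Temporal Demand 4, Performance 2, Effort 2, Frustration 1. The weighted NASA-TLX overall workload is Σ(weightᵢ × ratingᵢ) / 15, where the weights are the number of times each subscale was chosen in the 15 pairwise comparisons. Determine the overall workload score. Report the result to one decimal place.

The tallies are the weights (they sum to 15).
Weighted sum = 1·22 + 5·78 + 4·85 + 2·59 + 2·66 + 1·80
            = 22 + 390 + 340 + 118 + 132 + 80 = 1082.
Overall workload = 1082 / 15 = 72.1333 ≈ 72.1.

72.1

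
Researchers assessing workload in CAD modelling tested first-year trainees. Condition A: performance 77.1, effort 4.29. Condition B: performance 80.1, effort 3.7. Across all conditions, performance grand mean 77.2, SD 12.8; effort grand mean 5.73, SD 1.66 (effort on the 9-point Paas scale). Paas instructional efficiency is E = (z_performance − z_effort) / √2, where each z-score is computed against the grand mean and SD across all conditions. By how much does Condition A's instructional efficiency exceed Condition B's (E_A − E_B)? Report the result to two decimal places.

-0.42

Condition A: z_P = (77.1 − 77.2)/12.8 = -0.0078; z_E = (4.29 − 5.73)/1.66 = -0.8675; E_A = (-0.0078 − (-0.8675))/√2 = 0.6079.
Condition B: z_P = (80.1 − 77.2)/12.8 = 0.2266; z_E = (3.7 − 5.73)/1.66 = -1.2229; E_B = (0.2266 − (-1.2229))/√2 = 1.0250.
E_A − E_B = 0.6079 − 1.0250 = -0.4171 ≈ -0.42.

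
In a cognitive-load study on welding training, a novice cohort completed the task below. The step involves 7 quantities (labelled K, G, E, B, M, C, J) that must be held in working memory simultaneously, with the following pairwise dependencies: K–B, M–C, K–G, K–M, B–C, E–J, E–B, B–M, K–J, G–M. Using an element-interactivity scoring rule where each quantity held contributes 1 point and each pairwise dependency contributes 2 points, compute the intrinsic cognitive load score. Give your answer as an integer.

27

Count of quantities held simultaneously: 7.
Count of pairwise dependencies listed: 10.
Element contribution: 7 × 1 = 7.
Interaction contribution: 10 × 2 = 20.
Intrinsic load = 7 + 20 = 27.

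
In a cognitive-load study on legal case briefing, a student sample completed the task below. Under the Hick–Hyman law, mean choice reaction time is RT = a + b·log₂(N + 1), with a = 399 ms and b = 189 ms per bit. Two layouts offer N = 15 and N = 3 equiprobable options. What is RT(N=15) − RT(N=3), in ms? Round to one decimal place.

378.0

RT(15) = 399 + 189·log₂(16) = 399 + 189·4.0000 = 1155.0000 ms.
RT(3) = 399 + 189·log₂(4) = 399 + 189·2.0000 = 777.0000 ms.
Difference = 1155.0000 − 777.0000 = 378.0000 ≈ 378.0 ms.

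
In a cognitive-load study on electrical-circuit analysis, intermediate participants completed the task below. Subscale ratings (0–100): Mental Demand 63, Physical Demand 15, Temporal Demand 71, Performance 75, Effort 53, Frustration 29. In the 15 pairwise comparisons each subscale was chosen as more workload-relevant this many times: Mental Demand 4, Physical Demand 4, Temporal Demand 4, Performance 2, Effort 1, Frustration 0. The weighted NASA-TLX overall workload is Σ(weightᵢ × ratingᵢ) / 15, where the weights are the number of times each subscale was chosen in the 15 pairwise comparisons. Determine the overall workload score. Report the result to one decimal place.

53.3

The tallies are the weights (they sum to 15).
Weighted sum = 4·63 + 4·15 + 4·71 + 2·75 + 1·53 + 0·29
            = 252 + 60 + 284 + 150 + 53 + 0 = 799.
Overall workload = 799 / 15 = 53.2667 ≈ 53.3.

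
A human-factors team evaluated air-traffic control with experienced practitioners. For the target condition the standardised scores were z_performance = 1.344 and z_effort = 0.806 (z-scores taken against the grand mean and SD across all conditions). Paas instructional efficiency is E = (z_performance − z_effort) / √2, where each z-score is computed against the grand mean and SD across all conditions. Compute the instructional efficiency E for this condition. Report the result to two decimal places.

z_P − z_E = 1.344 − 0.806 = 0.5380.
E = 0.5380 / √2 = 0.5380 / 1.41421 = 0.3804 ≈ 0.38.

0.38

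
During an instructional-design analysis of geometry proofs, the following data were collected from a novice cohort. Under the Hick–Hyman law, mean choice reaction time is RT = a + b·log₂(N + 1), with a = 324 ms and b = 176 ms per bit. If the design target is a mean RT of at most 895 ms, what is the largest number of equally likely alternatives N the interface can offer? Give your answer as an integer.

8

Set 324 + 176·log₂(N + 1) ≤ 895.
log₂(N + 1) ≤ (895 − 324) / 176 = 3.2443.
N + 1 ≤ 2^3.2443 = 9.4761.
N ≤ 8.4761, so the largest integer N is 8.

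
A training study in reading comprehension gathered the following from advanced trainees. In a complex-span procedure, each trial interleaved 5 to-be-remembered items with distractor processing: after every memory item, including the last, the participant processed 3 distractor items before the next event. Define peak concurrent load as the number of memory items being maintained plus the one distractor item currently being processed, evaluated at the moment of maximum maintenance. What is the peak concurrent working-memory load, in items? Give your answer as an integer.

6

Maintenance is greatest during the distractor(s) after memory item 5: all 5 memory items are being held.
One distractor item is concurrently being processed.
Peak concurrent load = 5 + 1 = 6 items.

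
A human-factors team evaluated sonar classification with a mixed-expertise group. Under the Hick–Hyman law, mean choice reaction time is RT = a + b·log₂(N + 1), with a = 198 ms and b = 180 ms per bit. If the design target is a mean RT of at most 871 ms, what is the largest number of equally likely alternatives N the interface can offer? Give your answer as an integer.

Set 198 + 180·log₂(N + 1) ≤ 871.
log₂(N + 1) ≤ (871 − 198) / 180 = 3.7389.
N + 1 ≤ 2^3.7389 = 13.3512.
N ≤ 12.3512, so the largest integer N is 12.

12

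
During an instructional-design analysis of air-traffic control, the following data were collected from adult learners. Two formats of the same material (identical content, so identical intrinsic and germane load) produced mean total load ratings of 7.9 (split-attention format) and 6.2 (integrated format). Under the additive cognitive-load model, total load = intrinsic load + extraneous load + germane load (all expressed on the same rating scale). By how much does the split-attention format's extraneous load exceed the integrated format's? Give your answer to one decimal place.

1.7

Intrinsic and germane load are equal across formats, so the difference in total load equals the difference in extraneous load.
Extraneous-load difference = 7.9 − 6.2 = 1.7.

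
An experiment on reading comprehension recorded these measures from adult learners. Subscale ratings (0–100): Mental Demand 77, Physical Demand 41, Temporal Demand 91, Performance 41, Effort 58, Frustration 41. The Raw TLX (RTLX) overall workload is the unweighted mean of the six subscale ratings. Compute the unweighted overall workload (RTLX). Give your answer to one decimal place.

58.2

Sum of ratings = 77 + 41 + 91 + 41 + 58 + 41 = 349.
RTLX = 349 / 6 = 58.1667 ≈ 58.2.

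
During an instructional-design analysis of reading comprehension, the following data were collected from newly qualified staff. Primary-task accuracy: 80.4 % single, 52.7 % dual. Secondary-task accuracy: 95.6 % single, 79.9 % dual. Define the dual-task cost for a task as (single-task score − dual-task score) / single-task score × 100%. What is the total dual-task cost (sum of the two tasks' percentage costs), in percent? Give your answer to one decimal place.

Primary cost = (80.4 − 52.7) / 80.4 × 100% = 34.4527%.
Secondary cost = (95.6 − 79.9) / 95.6 × 100% = 16.4226%.
Total = 34.4527% + 16.4226% = 50.8753% ≈ 50.9%.

50.9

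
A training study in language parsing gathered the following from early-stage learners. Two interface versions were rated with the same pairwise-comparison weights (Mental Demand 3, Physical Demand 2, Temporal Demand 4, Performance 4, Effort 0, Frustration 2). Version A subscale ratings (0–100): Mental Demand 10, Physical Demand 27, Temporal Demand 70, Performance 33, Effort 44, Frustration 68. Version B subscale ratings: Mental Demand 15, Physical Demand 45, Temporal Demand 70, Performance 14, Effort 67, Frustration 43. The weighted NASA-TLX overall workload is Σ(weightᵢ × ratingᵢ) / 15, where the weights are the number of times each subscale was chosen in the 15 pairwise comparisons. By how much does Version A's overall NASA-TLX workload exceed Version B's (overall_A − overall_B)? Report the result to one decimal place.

Version A weighted sum = 3·10 + 2·27 + 4·70 + 4·33 + 0·44 + 2·68 = 30 + 54 + 280 + 132 + 0 + 136 = 632; overall_A = 632/15 = 42.1333.
Version B weighted sum = 3·15 + 2·45 + 4·70 + 4·14 + 0·67 + 2·43 = 45 + 90 + 280 + 56 + 0 + 86 = 557; overall_B = 557/15 = 37.1333.
Difference = 42.1333 − 37.1333 = 5.0000 ≈ 5.0.

5.0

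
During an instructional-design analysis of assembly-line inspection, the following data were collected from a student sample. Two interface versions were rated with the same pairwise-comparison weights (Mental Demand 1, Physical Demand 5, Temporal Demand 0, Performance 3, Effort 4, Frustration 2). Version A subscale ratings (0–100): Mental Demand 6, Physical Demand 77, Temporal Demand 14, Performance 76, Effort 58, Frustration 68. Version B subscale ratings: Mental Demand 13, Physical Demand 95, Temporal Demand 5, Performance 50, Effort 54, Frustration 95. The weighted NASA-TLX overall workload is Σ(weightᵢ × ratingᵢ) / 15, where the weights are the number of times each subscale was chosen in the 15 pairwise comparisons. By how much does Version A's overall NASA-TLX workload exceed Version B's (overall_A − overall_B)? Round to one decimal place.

-3.8

Version A weighted sum = 1·6 + 5·77 + 0·14 + 3·76 + 4·58 + 2·68 = 6 + 385 + 0 + 228 + 232 + 136 = 987; overall_A = 987/15 = 65.8000.
Version B weighted sum = 1·13 + 5·95 + 0·5 + 3·50 + 4·54 + 2·95 = 13 + 475 + 0 + 150 + 216 + 190 = 1044; overall_B = 1044/15 = 69.6000.
Difference = 65.8000 − 69.6000 = -3.8000 ≈ -3.8.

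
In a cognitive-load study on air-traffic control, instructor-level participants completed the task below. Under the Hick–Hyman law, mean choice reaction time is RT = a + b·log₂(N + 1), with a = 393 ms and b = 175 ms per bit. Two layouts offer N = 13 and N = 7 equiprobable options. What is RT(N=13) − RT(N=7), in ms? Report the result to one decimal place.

141.3

RT(13) = 393 + 175·log₂(14) = 393 + 175·3.8074 = 1059.2950 ms.
RT(7) = 393 + 175·log₂(8) = 393 + 175·3.0000 = 918.0000 ms.
Difference = 1059.2950 − 918.0000 = 141.2950 ≈ 141.3 ms.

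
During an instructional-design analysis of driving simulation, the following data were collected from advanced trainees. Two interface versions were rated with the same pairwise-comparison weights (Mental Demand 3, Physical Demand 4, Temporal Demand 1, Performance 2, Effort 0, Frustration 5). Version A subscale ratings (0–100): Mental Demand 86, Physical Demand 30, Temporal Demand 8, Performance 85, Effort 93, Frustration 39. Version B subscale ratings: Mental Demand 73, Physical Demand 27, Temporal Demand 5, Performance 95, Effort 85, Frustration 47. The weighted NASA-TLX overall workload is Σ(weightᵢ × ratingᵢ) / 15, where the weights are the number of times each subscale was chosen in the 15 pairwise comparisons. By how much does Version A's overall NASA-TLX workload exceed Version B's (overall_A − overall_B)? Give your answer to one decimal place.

Version A weighted sum = 3·86 + 4·30 + 1·8 + 2·85 + 0·93 + 5·39 = 258 + 120 + 8 + 170 + 0 + 195 = 751; overall_A = 751/15 = 50.0667.
Version B weighted sum = 3·73 + 4·27 + 1·5 + 2·95 + 0·85 + 5·47 = 219 + 108 + 5 + 190 + 0 + 235 = 757; overall_B = 757/15 = 50.4667.
Difference = 50.0667 − 50.4667 = -0.4000 ≈ -0.4.

-0.4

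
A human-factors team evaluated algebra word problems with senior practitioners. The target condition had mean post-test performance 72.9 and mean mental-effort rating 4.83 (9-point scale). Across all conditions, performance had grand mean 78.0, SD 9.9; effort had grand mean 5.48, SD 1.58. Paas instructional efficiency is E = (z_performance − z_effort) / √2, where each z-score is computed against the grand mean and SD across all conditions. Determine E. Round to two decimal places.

z_performance = (72.9 − 78.0) / 9.9 = -5.1000 / 9.9 = -0.5152.
z_effort = (4.83 − 5.48) / 1.58 = -0.6500 / 1.58 = -0.4114.
z_P − z_E = -0.5152 − (-0.4114) = -0.1038.
E = -0.1038 / √2 = -0.1038 / 1.41421 = -0.0734 ≈ -0.07.

-0.07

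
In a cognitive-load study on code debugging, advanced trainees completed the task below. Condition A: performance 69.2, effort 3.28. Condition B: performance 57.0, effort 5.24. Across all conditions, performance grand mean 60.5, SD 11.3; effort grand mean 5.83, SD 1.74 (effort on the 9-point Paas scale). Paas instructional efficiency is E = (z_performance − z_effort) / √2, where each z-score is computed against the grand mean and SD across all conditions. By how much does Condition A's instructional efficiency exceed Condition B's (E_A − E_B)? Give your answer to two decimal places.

Condition A: z_P = (69.2 − 60.5)/11.3 = 0.7699; z_E = (3.28 − 5.83)/1.74 = -1.4655; E_A = (0.7699 − (-1.4655))/√2 = 1.5807.
Condition B: z_P = (57.0 − 60.5)/11.3 = -0.3097; z_E = (5.24 − 5.83)/1.74 = -0.3391; E_B = (-0.3097 − (-0.3391))/√2 = 0.0208.
E_A − E_B = 1.5807 − 0.0208 = 1.5599 ≈ 1.56.

1.56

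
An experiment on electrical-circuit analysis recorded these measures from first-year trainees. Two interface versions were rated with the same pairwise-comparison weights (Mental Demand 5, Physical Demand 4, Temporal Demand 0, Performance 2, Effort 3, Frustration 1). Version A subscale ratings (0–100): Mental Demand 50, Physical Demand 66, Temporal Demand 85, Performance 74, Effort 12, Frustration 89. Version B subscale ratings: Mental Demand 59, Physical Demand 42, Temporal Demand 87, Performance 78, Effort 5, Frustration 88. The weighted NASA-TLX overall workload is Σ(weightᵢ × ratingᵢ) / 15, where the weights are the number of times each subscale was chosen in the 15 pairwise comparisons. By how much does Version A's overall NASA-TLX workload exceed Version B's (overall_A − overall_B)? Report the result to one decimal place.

Version A weighted sum = 5·50 + 4·66 + 0·85 + 2·74 + 3·12 + 1·89 = 250 + 264 + 0 + 148 + 36 + 89 = 787; overall_A = 787/15 = 52.4667.
Version B weighted sum = 5·59 + 4·42 + 0·87 + 2·78 + 3·5 + 1·88 = 295 + 168 + 0 + 156 + 15 + 88 = 722; overall_B = 722/15 = 48.1333.
Difference = 52.4667 − 48.1333 = 4.3334 ≈ 4.3.

4.3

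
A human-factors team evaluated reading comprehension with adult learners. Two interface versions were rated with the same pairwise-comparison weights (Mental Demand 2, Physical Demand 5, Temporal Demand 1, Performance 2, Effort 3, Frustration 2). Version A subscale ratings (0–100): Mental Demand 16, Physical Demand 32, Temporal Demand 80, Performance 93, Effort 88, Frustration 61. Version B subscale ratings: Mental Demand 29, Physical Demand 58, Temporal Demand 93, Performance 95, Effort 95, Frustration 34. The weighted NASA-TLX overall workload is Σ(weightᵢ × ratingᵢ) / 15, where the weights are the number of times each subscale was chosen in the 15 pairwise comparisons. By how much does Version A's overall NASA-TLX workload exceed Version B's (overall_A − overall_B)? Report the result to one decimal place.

-9.3

Version A weighted sum = 2·16 + 5·32 + 1·80 + 2·93 + 3·88 + 2·61 = 32 + 160 + 80 + 186 + 264 + 122 = 844; overall_A = 844/15 = 56.2667.
Version B weighted sum = 2·29 + 5·58 + 1·93 + 2·95 + 3·95 + 2·34 = 58 + 290 + 93 + 190 + 285 + 68 = 984; overall_B = 984/15 = 65.6000.
Difference = 56.2667 − 65.6000 = -9.3333 ≈ -9.3.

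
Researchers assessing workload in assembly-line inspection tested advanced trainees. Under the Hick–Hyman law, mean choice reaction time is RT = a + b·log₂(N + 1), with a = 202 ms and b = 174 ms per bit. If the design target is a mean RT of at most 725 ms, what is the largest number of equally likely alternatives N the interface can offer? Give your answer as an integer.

7

Set 202 + 174·log₂(N + 1) ≤ 725.
log₂(N + 1) ≤ (725 − 202) / 174 = 3.0057.
N + 1 ≤ 2^3.0057 = 8.0317.
N ≤ 7.0317, so the largest integer N is 7.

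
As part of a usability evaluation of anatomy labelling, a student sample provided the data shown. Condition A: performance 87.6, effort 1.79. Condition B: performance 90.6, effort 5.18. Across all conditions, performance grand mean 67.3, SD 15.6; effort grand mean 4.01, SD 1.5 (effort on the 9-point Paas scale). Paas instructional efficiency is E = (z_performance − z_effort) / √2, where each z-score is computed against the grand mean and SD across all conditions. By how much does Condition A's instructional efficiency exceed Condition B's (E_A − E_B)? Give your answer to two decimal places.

Condition A: z_P = (87.6 − 67.3)/15.6 = 1.3013; z_E = (1.79 − 4.01)/1.5 = -1.4800; E_A = (1.3013 − (-1.4800))/√2 = 1.9667.
Condition B: z_P = (90.6 − 67.3)/15.6 = 1.4936; z_E = (5.18 − 4.01)/1.5 = 0.7800; E_B = (1.4936 − 0.7800)/√2 = 0.5046.
E_A − E_B = 1.9667 − 0.5046 = 1.4621 ≈ 1.46.

1.46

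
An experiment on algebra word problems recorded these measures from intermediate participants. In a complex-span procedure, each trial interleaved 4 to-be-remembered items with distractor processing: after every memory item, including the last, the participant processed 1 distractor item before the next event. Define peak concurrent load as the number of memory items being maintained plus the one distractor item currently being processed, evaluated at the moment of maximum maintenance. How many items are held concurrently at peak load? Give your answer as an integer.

Maintenance is greatest during the distractor(s) after memory item 4: all 4 memory items are being held.
One distractor item is concurrently being processed.
Peak concurrent load = 4 + 1 = 5 items.

5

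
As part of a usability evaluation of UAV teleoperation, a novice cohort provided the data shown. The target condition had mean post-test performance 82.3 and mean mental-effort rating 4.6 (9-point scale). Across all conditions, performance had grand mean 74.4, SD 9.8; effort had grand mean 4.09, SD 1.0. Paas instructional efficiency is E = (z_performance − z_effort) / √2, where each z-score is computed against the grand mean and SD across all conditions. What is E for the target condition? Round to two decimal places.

z_performance = (82.3 − 74.4) / 9.8 = 7.9000 / 9.8 = 0.8061.
z_effort = (4.6 − 4.09) / 1.0 = 0.5100 / 1.0 = 0.5100.
z_P − z_E = 0.8061 − 0.5100 = 0.2961.
E = 0.2961 / √2 = 0.2961 / 1.41421 = 0.2094 ≈ 0.21.

0.21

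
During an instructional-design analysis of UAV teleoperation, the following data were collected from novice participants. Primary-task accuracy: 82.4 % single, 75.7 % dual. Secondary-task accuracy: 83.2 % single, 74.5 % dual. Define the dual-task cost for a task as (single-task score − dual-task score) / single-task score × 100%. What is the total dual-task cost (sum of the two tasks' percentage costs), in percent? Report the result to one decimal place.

18.6

Primary cost = (82.4 − 75.7) / 82.4 × 100% = 8.1311%.
Secondary cost = (83.2 − 74.5) / 83.2 × 100% = 10.4567%.
Total = 8.1311% + 10.4567% = 18.5878% ≈ 18.6%.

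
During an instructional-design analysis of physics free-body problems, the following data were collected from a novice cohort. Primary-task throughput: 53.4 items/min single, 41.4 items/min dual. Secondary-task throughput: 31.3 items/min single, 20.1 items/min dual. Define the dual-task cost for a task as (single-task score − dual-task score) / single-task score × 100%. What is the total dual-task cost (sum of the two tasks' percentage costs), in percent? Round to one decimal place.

Primary cost = (53.4 − 41.4) / 53.4 × 100% = 22.4719%.
Secondary cost = (31.3 − 20.1) / 31.3 × 100% = 35.7827%.
Total = 22.4719% + 35.7827% = 58.2546% ≈ 58.3%.

58.3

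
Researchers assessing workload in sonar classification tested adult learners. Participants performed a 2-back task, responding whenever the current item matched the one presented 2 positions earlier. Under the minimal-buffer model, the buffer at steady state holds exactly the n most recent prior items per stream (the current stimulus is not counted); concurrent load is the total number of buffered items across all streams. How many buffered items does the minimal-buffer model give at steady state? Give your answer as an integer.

2

The buffer holds the 2 most recent prior items.
Steady-state concurrent load = 2 items.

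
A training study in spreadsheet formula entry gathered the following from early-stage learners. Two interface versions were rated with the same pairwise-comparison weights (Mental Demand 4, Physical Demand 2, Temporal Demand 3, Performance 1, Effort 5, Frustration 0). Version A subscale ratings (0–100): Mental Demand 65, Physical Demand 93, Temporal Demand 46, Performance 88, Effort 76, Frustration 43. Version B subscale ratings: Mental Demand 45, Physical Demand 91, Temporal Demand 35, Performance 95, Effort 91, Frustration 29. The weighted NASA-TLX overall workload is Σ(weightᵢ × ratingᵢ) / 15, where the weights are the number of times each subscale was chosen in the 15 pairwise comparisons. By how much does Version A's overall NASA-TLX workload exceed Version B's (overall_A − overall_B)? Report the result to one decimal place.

2.3

Version A weighted sum = 4·65 + 2·93 + 3·46 + 1·88 + 5·76 + 0·43 = 260 + 186 + 138 + 88 + 380 + 0 = 1052; overall_A = 1052/15 = 70.1333.
Version B weighted sum = 4·45 + 2·91 + 3·35 + 1·95 + 5·91 + 0·29 = 180 + 182 + 105 + 95 + 455 + 0 = 1017; overall_B = 1017/15 = 67.8000.
Difference = 70.1333 − 67.8000 = 2.3333 ≈ 2.3.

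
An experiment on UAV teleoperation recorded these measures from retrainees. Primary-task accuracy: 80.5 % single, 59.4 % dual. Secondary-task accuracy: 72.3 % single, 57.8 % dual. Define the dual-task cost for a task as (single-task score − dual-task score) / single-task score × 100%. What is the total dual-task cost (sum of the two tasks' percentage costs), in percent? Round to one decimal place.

Primary cost = (80.5 − 59.4) / 80.5 × 100% = 26.2112%.
Secondary cost = (72.3 − 57.8) / 72.3 × 100% = 20.0553%.
Total = 26.2112% + 20.0553% = 46.2665% ≈ 46.3%.

46.3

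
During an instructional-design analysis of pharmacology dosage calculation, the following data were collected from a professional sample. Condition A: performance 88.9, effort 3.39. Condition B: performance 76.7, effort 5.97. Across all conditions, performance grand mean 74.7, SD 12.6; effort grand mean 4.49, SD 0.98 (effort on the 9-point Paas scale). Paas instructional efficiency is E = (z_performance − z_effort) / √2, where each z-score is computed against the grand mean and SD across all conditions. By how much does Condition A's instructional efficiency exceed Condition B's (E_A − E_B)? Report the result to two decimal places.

Condition A: z_P = (88.9 − 74.7)/12.6 = 1.1270; z_E = (3.39 − 4.49)/0.98 = -1.1224; E_A = (1.1270 − (-1.1224))/√2 = 1.5906.
Condition B: z_P = (76.7 − 74.7)/12.6 = 0.1587; z_E = (5.97 − 4.49)/0.98 = 1.5102; E_B = (0.1587 − 1.5102)/√2 = -0.9557.
E_A − E_B = 1.5906 − (-0.9557) = 2.5463 ≈ 2.55.

2.55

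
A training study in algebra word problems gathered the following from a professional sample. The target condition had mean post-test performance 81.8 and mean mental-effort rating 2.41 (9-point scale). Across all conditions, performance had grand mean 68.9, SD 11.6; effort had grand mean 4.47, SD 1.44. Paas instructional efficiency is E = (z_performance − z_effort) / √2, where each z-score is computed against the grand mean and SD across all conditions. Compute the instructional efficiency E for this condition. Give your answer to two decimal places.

z_performance = (81.8 − 68.9) / 11.6 = 12.9000 / 11.6 = 1.1121.
z_effort = (2.41 − 4.47) / 1.44 = -2.0600 / 1.44 = -1.4306.
z_P − z_E = 1.1121 − (-1.4306) = 2.5427.
E = 2.5427 / √2 = 2.5427 / 1.41421 = 1.7980 ≈ 1.80.

1.80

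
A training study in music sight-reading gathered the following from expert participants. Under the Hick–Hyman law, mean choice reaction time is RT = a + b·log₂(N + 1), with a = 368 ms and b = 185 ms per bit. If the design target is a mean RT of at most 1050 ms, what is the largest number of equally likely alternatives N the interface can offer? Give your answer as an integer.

Set 368 + 185·log₂(N + 1) ≤ 1050.
log₂(N + 1) ≤ (1050 − 368) / 185 = 3.6865.
N + 1 ≤ 2^3.6865 = 12.8750.
N ≤ 11.8750, so the largest integer N is 11.

11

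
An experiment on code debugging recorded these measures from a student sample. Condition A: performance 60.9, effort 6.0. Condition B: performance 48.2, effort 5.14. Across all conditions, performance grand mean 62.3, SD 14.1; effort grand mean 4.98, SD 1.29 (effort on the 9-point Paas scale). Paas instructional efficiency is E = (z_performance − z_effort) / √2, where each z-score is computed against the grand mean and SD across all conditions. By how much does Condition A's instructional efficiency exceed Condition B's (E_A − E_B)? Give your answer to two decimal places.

Condition A: z_P = (60.9 − 62.3)/14.1 = -0.0993; z_E = (6.0 − 4.98)/1.29 = 0.7907; E_A = (-0.0993 − 0.7907)/√2 = -0.6293.
Condition B: z_P = (48.2 − 62.3)/14.1 = -1.0000; z_E = (5.14 − 4.98)/1.29 = 0.1240; E_B = (-1.0000 − 0.1240)/√2 = -0.7948.
E_A − E_B = -0.6293 − (-0.7948) = 0.1655 ≈ 0.17.

0.17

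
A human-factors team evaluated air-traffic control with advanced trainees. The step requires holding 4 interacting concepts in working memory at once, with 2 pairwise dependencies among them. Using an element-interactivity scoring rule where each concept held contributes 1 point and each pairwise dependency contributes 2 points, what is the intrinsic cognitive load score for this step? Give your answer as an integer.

8

Element contribution: 4 × 1 = 4.
Interaction contribution: 2 × 2 = 4.
Intrinsic load = 4 + 4 = 8.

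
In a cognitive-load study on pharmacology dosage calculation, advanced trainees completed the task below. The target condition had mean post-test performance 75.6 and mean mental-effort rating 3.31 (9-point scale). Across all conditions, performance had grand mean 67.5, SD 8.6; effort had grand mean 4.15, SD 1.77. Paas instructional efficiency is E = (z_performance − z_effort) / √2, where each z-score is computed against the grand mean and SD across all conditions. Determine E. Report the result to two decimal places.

1.00

z_performance = (75.6 − 67.5) / 8.6 = 8.1000 / 8.6 = 0.9419.
z_effort = (3.31 − 4.15) / 1.77 = -0.8400 / 1.77 = -0.4746.
z_P − z_E = 0.9419 − (-0.4746) = 1.4165.
E = 1.4165 / √2 = 1.4165 / 1.41421 = 1.0016 ≈ 1.00.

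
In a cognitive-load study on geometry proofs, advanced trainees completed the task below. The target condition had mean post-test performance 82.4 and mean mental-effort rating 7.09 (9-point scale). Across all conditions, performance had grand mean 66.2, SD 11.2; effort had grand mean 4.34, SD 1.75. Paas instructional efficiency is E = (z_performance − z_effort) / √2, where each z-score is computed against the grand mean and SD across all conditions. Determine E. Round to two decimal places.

z_performance = (82.4 − 66.2) / 11.2 = 16.2000 / 11.2 = 1.4464.
z_effort = (7.09 − 4.34) / 1.75 = 2.7500 / 1.75 = 1.5714.
z_P − z_E = 1.4464 − 1.5714 = -0.1250.
E = -0.1250 / √2 = -0.1250 / 1.41421 = -0.0884 ≈ -0.09.

-0.09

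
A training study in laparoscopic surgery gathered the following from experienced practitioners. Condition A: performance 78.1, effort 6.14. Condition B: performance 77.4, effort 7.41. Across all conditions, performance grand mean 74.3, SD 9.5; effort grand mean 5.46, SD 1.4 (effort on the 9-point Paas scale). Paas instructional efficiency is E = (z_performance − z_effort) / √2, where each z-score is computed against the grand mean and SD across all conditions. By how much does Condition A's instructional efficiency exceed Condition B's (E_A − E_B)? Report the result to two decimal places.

0.69

Condition A: z_P = (78.1 − 74.3)/9.5 = 0.4000; z_E = (6.14 − 5.46)/1.4 = 0.4857; E_A = (0.4000 − 0.4857)/√2 = -0.0606.
Condition B: z_P = (77.4 − 74.3)/9.5 = 0.3263; z_E = (7.41 − 5.46)/1.4 = 1.3929; E_B = (0.3263 − 1.3929)/√2 = -0.7542.
E_A − E_B = -0.0606 − (-0.7542) = 0.6936 ≈ 0.69.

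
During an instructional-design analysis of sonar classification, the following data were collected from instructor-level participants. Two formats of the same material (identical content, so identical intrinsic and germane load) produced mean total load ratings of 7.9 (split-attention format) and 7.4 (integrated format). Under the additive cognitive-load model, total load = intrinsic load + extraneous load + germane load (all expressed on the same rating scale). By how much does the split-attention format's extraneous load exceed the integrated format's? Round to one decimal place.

0.5

Intrinsic and germane load are equal across formats, so the difference in total load equals the difference in extraneous load.
Extraneous-load difference = 7.9 − 7.4 = 0.5.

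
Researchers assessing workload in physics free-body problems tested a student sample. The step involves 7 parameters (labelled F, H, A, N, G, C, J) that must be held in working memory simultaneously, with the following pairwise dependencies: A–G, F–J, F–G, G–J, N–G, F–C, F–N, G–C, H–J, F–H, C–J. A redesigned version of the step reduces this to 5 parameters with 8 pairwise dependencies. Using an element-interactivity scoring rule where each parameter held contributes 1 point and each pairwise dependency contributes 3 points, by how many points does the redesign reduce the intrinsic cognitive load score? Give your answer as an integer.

Original: 7 × 1 + 11 × 3 = 7 + 33 = 40.
Redesigned: 5 × 1 + 8 × 3 = 5 + 24 = 29.
Reduction = 40 − 29 = 11.

11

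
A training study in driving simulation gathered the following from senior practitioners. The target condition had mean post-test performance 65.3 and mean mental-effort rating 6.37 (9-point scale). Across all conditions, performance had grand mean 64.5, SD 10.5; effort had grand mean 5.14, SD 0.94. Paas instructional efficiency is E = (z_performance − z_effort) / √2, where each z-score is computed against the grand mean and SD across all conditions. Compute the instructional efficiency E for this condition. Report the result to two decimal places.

-0.87

z_performance = (65.3 − 64.5) / 10.5 = 0.8000 / 10.5 = 0.0762.
z_effort = (6.37 − 5.14) / 0.94 = 1.2300 / 0.94 = 1.3085.
z_P − z_E = 0.0762 − 1.3085 = -1.2323.
E = -1.2323 / √2 = -1.2323 / 1.41421 = -0.8714 ≈ -0.87.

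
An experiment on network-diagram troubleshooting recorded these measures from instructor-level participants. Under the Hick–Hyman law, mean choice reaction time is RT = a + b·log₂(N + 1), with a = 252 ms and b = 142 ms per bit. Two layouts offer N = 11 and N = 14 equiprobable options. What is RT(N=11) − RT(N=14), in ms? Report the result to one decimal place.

-45.7

RT(11) = 252 + 142·log₂(12) = 252 + 142·3.5850 = 761.0700 ms.
RT(14) = 252 + 142·log₂(15) = 252 + 142·3.9069 = 806.7798 ms.
Difference = 761.0700 − 806.7798 = -45.7098 ≈ -45.7 ms.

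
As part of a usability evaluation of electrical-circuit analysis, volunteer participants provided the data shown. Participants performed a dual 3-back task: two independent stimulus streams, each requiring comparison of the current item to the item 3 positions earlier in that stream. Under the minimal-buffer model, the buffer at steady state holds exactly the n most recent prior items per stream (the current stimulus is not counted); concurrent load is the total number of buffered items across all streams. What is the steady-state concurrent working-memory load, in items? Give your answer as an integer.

Each stream's buffer holds its 3 most recent prior items.
Two independent streams: 2 × 3 = 6 buffered items at steady state.

6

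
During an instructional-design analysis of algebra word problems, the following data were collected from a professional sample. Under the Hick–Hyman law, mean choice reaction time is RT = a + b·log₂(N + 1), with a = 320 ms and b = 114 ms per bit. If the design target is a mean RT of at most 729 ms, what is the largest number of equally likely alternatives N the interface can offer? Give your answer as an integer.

Set 320 + 114·log₂(N + 1) ≤ 729.
log₂(N + 1) ≤ (729 − 320) / 114 = 3.5877.
N + 1 ≤ 2^3.5877 = 12.0228.
N ≤ 11.0228, so the largest integer N is 11.

11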